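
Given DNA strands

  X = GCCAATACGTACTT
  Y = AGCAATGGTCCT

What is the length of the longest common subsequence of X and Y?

9

One common subsequence of length 9: G at X[1]=Y[2], C at X[3]=Y[3], A at X[4]=Y[4], A at X[5]=Y[5], T at X[6]=Y[6], G at X[9]=Y[8], T at X[10]=Y[9], C at X[12]=Y[11], T at X[14]=Y[12], and the DP table's final entry dp[14][12] is also 9, so no common subsequence is longer.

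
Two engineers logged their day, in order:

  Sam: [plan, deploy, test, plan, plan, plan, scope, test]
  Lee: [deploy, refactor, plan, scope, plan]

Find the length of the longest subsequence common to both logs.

One common subsequence of length 3: deploy [2,1], plan [4,3], plan [6,5]. Since dp[8][5] = 3, nothing longer is possible.

3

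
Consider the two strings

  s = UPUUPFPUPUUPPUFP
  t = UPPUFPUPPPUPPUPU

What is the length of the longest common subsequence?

Taking U (s #1, t #1) → P (s #2, t #3) → U (s #3, t #4) → U (s #4, t #7) → P (s #5, t #8) → P (s #7, t #9) → P (s #9, t #10) → U (s #11, t #11) → P (s #12, t #12) → P (s #13, t #13) → U (s #14, t #14) → P (s #16, t #15) gives a common subsequence of length 12. Since dp[16][16] = 12, nothing longer is possible.

12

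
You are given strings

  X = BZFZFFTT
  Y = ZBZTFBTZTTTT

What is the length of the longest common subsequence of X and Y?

Let dp[i][j] be the LCS length of the first i characters of X and the first j characters of Y. dp[i][j] = dp[i-1][j-1]+1 when the i-th and j-th characters match, else max(dp[i-1][j], dp[i][j-1]).
    ·  Z  B  Z  T  F  B  T  Z  T  T  T  T
 ·  0  0  0  0  0  0  0  0  0  0  0  0  0
 B  0  0  1  1  1  1  1  1  1  1  1  1  1
 Z  0  1  1  2  2  2  2  2  2  2  2  2  2
 F  0  1  1  2  2  3  3  3  3  3  3  3  3
 Z  0  1  1  2  2  3  3  3  4  4  4  4  4
 F  0  1  1  2  2  3  3  3  4  4  4  4  4
 F  0  1  1  2  2  3  3  3  4  4  4  4  4
 T  0  1  1  2  3  3  3  4  4  5  5  5  5
 T  0  1  1  2  3  3  3  4  4  5  6  6  6
dp[8][12] = 6. One LCS (by backtracking along matches): BZFZTT.

6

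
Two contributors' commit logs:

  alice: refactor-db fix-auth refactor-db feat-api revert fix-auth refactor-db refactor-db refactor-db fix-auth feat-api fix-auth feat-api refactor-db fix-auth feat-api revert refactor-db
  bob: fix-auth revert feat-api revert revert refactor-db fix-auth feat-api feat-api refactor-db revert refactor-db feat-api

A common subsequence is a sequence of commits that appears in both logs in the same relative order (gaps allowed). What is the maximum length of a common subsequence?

10

Match fix-auth at alice[2]=bob[1]; then feat-api at alice[4]=bob[3]; then revert at alice[5]=bob[5]; then refactor-db at alice[9]=bob[6]; then fix-auth at alice[10]=bob[7]; then feat-api at alice[11]=bob[8]; then feat-api at alice[13]=bob[9]; then refactor-db at alice[14]=bob[10]; then revert at alice[17]=bob[11]; then refactor-db at alice[18]=bob[12] — 10 commits in the same relative order in both. The LCS DP gives dp[18][13] = 10, so this is optimal.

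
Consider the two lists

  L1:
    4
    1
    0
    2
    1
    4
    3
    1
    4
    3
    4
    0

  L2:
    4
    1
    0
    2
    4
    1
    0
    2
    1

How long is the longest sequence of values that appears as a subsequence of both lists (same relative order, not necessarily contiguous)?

Pick 4 (L1 #1, L2 #1), then 1 (L1 #2, L2 #2), then 0 (L1 #3, L2 #3), then 2 (L1 #4, L2 #4), then 4 (L1 #6, L2 #5), then 1 (L1 #8, L2 #6), then 0 (L1 #12, L2 #7); all 7 values appear in both, in order. dp[12][9] = 7 confirms this is the maximum.

7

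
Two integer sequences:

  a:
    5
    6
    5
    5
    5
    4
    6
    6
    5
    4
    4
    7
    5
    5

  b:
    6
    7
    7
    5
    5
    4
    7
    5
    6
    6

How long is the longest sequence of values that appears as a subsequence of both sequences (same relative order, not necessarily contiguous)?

Taking 6 (a #2, b #1); then 5 (a #3, b #4); then 5 (a #4, b #5); then 5 (a #5, b #8); then 6 (a #7, b #9); then 6 (a #8, b #10) gives a common subsequence of length 6. dp[14][10] = 6 confirms this is the maximum.

6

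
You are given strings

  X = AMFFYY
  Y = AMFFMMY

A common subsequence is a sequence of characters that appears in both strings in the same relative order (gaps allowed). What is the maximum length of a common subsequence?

Let dp[i][j] be the LCS length of the first i characters of X and the first j characters of Y. dp[i][j] = dp[i-1][j-1]+1 when the i-th and j-th characters match, else max(dp[i-1][j], dp[i][j-1]).
    ·  A  M  F  F  M  M  Y
 ·  0  0  0  0  0  0  0  0
 A  0  1  1  1  1  1  1  1
 M  0  1  2  2  2  2  2  2
 F  0  1  2  3  3  3  3  3
 F  0  1  2  3  4  4  4  4
 Y  0  1  2  3  4  4  4  5
 Y  0  1  2  3  4  4  4  5
dp[6][7] = 5. One LCS (by backtracking along matches): AMFFY.

5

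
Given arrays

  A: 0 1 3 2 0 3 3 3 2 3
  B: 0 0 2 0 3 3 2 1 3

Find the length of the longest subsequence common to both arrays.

Match 0 at A[1]=B[2], 2 at A[4]=B[3], 0 at A[5]=B[4], 3 at A[7]=B[5], 3 at A[8]=B[6], 2 at A[9]=B[7], 3 at A[10]=B[9] — 7 values in the same relative order in both. The LCS DP gives dp[10][9] = 7, so this is optimal.

7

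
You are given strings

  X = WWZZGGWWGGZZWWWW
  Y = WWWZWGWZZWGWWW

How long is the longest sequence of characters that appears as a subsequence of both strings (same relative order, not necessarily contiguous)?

Pick W (X #1, Y #2), W (X #2, Y #3), Z (X #3, Y #4), G (X #6, Y #6), W (X #8, Y #7), Z (X #11, Y #8), Z (X #12, Y #9), W (X #13, Y #10), W (X #14, Y #12), W (X #15, Y #13), W (X #16, Y #14); all 11 characters appear in both, in order, and the DP table's final entry dp[16][14] is also 11, so no common subsequence is longer.

11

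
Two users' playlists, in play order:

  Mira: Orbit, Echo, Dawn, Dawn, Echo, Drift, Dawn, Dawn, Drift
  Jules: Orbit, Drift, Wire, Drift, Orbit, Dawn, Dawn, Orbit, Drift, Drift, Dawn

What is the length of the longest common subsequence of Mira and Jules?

Taking Orbit (Mira #1, Jules #5), then Dawn (Mira #3, Jules #6), then Dawn (Mira #4, Jules #7), then Drift (Mira #6, Jules #10), then Dawn (Mira #8, Jules #11) gives a common subsequence of length 5. dp[9][11] = 5 confirms this is the maximum.

5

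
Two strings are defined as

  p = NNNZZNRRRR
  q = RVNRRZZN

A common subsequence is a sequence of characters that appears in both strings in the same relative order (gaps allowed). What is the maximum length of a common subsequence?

4

Let dp[i][j] be the LCS length of the first i characters of p and the first j characters of q. dp[i][j] = dp[i-1][j-1]+1 when the i-th and j-th characters match, else max(dp[i-1][j], dp[i][j-1]).
    ·  R  V  N  R  R  Z  Z  N
 ·  0  0  0  0  0  0  0  0  0
 N  0  0  0  1  1  1  1  1  1
 N  0  0  0  1  1  1  1  1  2
 N  0  0  0  1  1  1  1  1  2
 Z  0  0  0  1  1  1  2  2  2
 Z  0  0  0  1  1  1  2  3  3
 N  0  0  0  1  1  1  2  3  4
 R  0  1  1  1  2  2  2  3  4
 R  0  1  1  1  2  3  3  3  4
 R  0  1  1  1  2  3  3  3  4
 R  0  1  1  1  2  3  3  3  4
dp[10][8] = 4. One LCS (by backtracking along matches): NZZN.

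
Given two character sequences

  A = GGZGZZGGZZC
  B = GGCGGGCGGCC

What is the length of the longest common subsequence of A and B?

6

Taking G (A #1, B #4) → G (A #2, B #5) → G (A #4, B #6) → G (A #7, B #8) → G (A #8, B #9) → C (A #11, B #11) gives a common subsequence of length 6, and the DP table's final entry dp[11][11] is also 6, so no common subsequence is longer.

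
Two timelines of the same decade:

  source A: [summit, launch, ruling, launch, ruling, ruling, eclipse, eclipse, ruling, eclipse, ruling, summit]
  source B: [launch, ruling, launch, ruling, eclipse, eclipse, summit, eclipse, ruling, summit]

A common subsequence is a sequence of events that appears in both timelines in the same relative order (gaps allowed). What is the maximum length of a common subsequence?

One common subsequence of length 9: launch at source A[2]=source B[1], ruling at source A[3]=source B[2], launch at source A[4]=source B[3], ruling at source A[6]=source B[4], eclipse at source A[7]=source B[5], eclipse at source A[8]=source B[6], eclipse at source A[10]=source B[8], ruling at source A[11]=source B[9], summit at source A[12]=source B[10], and the DP table's final entry dp[12][10] is also 9, so no common subsequence is longer.

9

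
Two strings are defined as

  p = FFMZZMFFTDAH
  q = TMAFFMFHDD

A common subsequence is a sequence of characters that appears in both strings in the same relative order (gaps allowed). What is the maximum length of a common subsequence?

5

One common subsequence of length 5: F at p[1]=q[4]; then F at p[2]=q[5]; then M at p[6]=q[6]; then F at p[7]=q[7]; then D at p[10]=q[10]. Since dp[12][10] = 5, nothing longer is possible.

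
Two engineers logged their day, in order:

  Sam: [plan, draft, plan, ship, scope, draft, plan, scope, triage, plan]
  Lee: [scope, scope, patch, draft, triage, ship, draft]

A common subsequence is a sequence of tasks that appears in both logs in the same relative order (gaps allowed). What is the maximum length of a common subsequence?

3

Pick draft (Sam #2, Lee #4), then ship (Sam #4, Lee #6), then draft (Sam #6, Lee #7); all 3 tasks appear in both, in order, and the DP table's final entry dp[10][7] is also 3, so no common subsequence is longer.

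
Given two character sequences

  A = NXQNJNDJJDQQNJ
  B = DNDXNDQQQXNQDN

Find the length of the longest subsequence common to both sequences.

Pick N (A #1, B #2), X (A #2, B #4), N (A #6, B #5), D (A #7, B #6), Q (A #11, B #9), Q (A #12, B #12), N (A #13, B #14); all 7 characters appear in both, in order. dp[14][14] = 7 confirms this is the maximum.

7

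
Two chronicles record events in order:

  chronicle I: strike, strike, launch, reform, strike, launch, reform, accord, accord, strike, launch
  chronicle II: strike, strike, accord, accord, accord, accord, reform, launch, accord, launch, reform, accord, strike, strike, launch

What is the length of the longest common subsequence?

Pick strike at chronicle I[1]=chronicle II[1]; then strike at chronicle I[2]=chronicle II[2]; then launch at chronicle I[3]=chronicle II[8]; then launch at chronicle I[6]=chronicle II[10]; then reform at chronicle I[7]=chronicle II[11]; then accord at chronicle I[8]=chronicle II[12]; then strike at chronicle I[10]=chronicle II[14]; then launch at chronicle I[11]=chronicle II[15]; all 8 events appear in both, in order. Since dp[11][15] = 8, nothing longer is possible.

8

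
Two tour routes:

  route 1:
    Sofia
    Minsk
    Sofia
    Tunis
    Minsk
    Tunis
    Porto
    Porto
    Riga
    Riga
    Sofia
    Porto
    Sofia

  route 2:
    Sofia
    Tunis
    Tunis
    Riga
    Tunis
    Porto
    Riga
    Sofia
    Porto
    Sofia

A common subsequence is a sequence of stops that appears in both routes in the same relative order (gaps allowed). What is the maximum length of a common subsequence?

8

One common subsequence of length 8: Sofia (route 1 #1, route 2 #1); then Tunis (route 1 #4, route 2 #3); then Tunis (route 1 #6, route 2 #5); then Porto (route 1 #8, route 2 #6); then Riga (route 1 #10, route 2 #7); then Sofia (route 1 #11, route 2 #8); then Porto (route 1 #12, route 2 #9); then Sofia (route 1 #13, route 2 #10). dp[13][10] = 8 confirms this is the maximum.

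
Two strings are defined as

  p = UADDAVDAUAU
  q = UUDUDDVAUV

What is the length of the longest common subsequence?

One common subsequence of length 6: U [1,4], then D [3,5], then D [4,6], then V [6,7], then A [8,8], then U [9,9]. dp[11][10] = 6 confirms this is the maximum.

6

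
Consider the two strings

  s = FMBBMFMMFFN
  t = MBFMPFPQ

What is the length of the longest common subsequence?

5

Pick M [2,1] → B [4,2] → F [6,3] → M [7,4] → F [9,6]; all 5 characters appear in both, in order. Since dp[11][8] = 5, nothing longer is possible.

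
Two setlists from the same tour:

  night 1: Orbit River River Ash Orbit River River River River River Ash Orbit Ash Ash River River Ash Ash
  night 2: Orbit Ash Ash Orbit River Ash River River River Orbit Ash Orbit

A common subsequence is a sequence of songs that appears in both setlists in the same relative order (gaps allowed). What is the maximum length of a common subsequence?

Pick Orbit at night 1[1]=night 2[1], Ash at night 1[4]=night 2[3], Orbit at night 1[5]=night 2[4], River at night 1[6]=night 2[5], River at night 1[7]=night 2[7], River at night 1[8]=night 2[8], River at night 1[9]=night 2[9], Ash at night 1[11]=night 2[11], Orbit at night 1[12]=night 2[12]; all 9 songs appear in both, in order, and the DP table's final entry dp[18][12] is also 9, so no common subsequence is longer.

9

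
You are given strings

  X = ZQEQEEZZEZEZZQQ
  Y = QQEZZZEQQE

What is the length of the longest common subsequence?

Match Q (X #2, Y #1); then Q (X #4, Y #2); then E (X #6, Y #3); then Z (X #7, Y #4); then Z (X #8, Y #5); then Z (X #10, Y #6); then E (X #11, Y #7); then Q (X #14, Y #8); then Q (X #15, Y #9) — 9 characters in the same relative order in both. Since dp[15][10] = 9, nothing longer is possible.

9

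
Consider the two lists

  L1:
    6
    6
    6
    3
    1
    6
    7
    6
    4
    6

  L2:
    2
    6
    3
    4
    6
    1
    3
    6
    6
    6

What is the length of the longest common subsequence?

One common subsequence of length 6: 6 (L1 #1, L2 #2) → 6 (L1 #2, L2 #5) → 3 (L1 #4, L2 #7) → 6 (L1 #6, L2 #8) → 6 (L1 #8, L2 #9) → 6 (L1 #10, L2 #10). Since dp[10][10] = 6, nothing longer is possible.

6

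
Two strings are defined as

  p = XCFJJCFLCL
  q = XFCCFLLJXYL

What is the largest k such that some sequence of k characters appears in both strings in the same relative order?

Taking X (p #1, q #1), then C (p #2, q #3), then C (p #6, q #4), then F (p #7, q #5), then L (p #8, q #7), then L (p #10, q #11) gives a common subsequence of length 6. dp[10][11] = 6 confirms this is the maximum.

6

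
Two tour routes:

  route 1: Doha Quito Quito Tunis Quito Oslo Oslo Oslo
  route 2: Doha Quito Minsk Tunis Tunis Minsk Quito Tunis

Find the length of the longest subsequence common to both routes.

One common subsequence of length 4: Doha at route 1[1]=route 2[1], Quito at route 1[2]=route 2[2], Quito at route 1[3]=route 2[7], Tunis at route 1[4]=route 2[8]. The LCS DP gives dp[8][8] = 4, so this is optimal.

4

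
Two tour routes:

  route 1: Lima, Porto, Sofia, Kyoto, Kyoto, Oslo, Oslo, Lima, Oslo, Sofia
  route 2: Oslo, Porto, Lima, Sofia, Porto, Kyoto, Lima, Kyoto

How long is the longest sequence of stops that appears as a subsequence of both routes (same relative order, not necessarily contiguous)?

Pick Lima [1,3] → Porto [2,5] → Kyoto [4,6] → Kyoto [5,8]; all 4 stops appear in both, in order. dp[10][8] = 4 confirms this is the maximum.

4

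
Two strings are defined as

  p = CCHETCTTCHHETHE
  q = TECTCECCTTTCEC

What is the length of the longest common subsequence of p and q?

One common subsequence of length 8: C (p #1, q #3), then C (p #2, q #5), then E (p #4, q #6), then T (p #5, q #9), then T (p #7, q #10), then T (p #8, q #11), then C (p #9, q #12), then E (p #12, q #13), and the DP table's final entry dp[15][14] is also 8, so no common subsequence is longer.

8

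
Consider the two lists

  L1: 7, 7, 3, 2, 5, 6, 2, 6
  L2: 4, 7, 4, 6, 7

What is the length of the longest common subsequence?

2

Match 7 [1,2], then 7 [2,5] — 2 values in the same relative order in both. dp[8][5] = 2 confirms this is the maximum.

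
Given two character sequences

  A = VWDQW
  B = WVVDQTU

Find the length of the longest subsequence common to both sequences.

3

Match V at A[1]=B[3], then D at A[3]=B[4], then Q at A[4]=B[5] — 3 characters in the same relative order in both, and the DP table's final entry dp[5][7] is also 3, so no common subsequence is longer.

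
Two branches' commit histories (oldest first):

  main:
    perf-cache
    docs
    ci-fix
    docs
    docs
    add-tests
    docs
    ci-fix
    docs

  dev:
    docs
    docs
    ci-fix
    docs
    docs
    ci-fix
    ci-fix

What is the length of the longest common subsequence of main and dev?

Taking docs at main[2]=dev[2]; then ci-fix at main[3]=dev[3]; then docs at main[4]=dev[4]; then docs at main[5]=dev[5]; then ci-fix at main[8]=dev[7] gives a common subsequence of length 5. Since dp[9][7] = 5, nothing longer is possible.

5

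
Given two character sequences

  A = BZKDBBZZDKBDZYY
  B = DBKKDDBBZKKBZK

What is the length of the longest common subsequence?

Pick B at A[1]=B[2], K at A[3]=B[4], D at A[4]=B[6], B at A[5]=B[7], B at A[6]=B[8], Z at A[7]=B[9], K at A[10]=B[11], B at A[11]=B[12], Z at A[13]=B[13]; all 9 characters appear in both, in order. The LCS DP gives dp[15][14] = 9, so this is optimal.

9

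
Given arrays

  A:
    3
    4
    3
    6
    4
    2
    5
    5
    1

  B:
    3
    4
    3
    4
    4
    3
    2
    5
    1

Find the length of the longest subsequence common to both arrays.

Taking 3 [1,1], 4 [2,2], 3 [3,3], 4 [5,5], 2 [6,7], 5 [8,8], 1 [9,9] gives a common subsequence of length 7. The LCS DP gives dp[9][9] = 7, so this is optimal.

7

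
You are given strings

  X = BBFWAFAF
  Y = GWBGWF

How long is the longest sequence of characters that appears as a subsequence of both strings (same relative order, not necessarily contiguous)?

Pick B (X #1, Y #3), then W (X #4, Y #5), then F (X #8, Y #6); all 3 characters appear in both, in order. The LCS DP gives dp[8][6] = 3, so this is optimal.

3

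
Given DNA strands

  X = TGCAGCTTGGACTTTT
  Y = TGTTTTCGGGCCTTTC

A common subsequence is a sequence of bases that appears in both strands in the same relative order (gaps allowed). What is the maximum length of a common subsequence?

Match T at X[1]=Y[1], then G at X[2]=Y[2], then C at X[3]=Y[7], then G at X[5]=Y[8], then G at X[9]=Y[9], then G at X[10]=Y[10], then C at X[12]=Y[12], then T at X[13]=Y[13], then T at X[14]=Y[14], then T at X[15]=Y[15] — 10 bases in the same relative order in both, and the DP table's final entry dp[16][16] is also 10, so no common subsequence is longer.

10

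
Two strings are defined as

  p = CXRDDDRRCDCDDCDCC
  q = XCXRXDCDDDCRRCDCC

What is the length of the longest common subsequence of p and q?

Match C (p #1, q #2); then X (p #2, q #3); then R (p #3, q #4); then D (p #4, q #8); then D (p #5, q #9); then D (p #6, q #10); then R (p #7, q #12); then R (p #8, q #13); then C (p #14, q #14); then D (p #15, q #15); then C (p #16, q #16); then C (p #17, q #17) — 12 characters in the same relative order in both. The LCS DP gives dp[17][17] = 12, so this is optimal.

12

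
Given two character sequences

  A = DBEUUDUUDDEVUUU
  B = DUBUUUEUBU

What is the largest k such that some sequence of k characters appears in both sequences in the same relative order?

8

Match D [1,1], B [2,3], U [5,4], U [7,5], U [8,6], E [11,7], U [13,8], U [15,10] — 8 characters in the same relative order in both, and the DP table's final entry dp[15][10] is also 8, so no common subsequence is longer.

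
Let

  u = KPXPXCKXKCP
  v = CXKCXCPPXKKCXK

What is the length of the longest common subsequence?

Pick K at u[1]=v[3] → P at u[2]=v[7] → P at u[4]=v[8] → X at u[5]=v[9] → C at u[6]=v[12] → X at u[8]=v[13] → K at u[9]=v[14]; all 7 characters appear in both, in order. Since dp[11][14] = 7, nothing longer is possible.

7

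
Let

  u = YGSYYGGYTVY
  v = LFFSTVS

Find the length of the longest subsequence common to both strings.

3

Pick S [3,4], then T [9,5], then V [10,6]; all 3 characters appear in both, in order. dp[11][7] = 3 confirms this is the maximum.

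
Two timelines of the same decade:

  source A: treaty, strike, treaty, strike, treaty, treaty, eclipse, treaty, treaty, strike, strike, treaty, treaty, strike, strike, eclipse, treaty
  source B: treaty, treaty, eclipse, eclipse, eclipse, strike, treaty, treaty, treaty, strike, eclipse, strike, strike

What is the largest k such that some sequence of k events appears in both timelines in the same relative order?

9

Match treaty [1,1] → treaty [3,2] → strike [4,6] → treaty [6,7] → treaty [8,8] → treaty [9,9] → strike [10,10] → strike [14,12] → strike [15,13] — 9 events in the same relative order in both. Since dp[17][13] = 9, nothing longer is possible.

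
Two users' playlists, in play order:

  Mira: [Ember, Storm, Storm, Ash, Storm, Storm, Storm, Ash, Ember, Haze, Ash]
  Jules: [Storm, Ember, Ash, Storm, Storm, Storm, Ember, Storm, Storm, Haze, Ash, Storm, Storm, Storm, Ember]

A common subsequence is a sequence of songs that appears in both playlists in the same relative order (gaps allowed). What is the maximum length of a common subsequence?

Taking Ember (Mira #1, Jules #7) → Storm (Mira #2, Jules #8) → Storm (Mira #3, Jules #9) → Ash (Mira #4, Jules #11) → Storm (Mira #5, Jules #12) → Storm (Mira #6, Jules #13) → Storm (Mira #7, Jules #14) → Ember (Mira #9, Jules #15) gives a common subsequence of length 8. dp[11][15] = 8 confirms this is the maximum.

8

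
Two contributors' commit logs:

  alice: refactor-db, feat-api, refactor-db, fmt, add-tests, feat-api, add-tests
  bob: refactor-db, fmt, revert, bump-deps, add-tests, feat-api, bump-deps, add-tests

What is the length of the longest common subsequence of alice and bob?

Pick refactor-db at alice[3]=bob[1]; then fmt at alice[4]=bob[2]; then add-tests at alice[5]=bob[5]; then feat-api at alice[6]=bob[6]; then add-tests at alice[7]=bob[8]; all 5 commits appear in both, in order. The LCS DP gives dp[7][8] = 5, so this is optimal.

5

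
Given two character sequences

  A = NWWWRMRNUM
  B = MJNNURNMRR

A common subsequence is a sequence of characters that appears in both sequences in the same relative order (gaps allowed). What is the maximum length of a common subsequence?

4

Let dp[i][j] be the LCS length of the first i characters of A and the first j characters of B. dp[i][j] = dp[i-1][j-1]+1 when the i-th and j-th characters match, else max(dp[i-1][j], dp[i][j-1]).
    ·  M  J  N  N  U  R  N  M  R  R
 ·  0  0  0  0  0  0  0  0  0  0  0
 N  0  0  0  1  1  1  1  1  1  1  1
 W  0  0  0  1  1  1  1  1  1  1  1
 W  0  0  0  1  1  1  1  1  1  1  1
 W  0  0  0  1  1  1  1  1  1  1  1
 R  0  0  0  1  1  1  2  2  2  2  2
 M  0  1  1  1  1  1  2  2  3  3  3
 R  0  1  1  1  1  1  2  2  3  4  4
 N  0  1  1  2  2  2  2  3  3  4  4
 U  0  1  1  2  2  3  3  3  3  4  4
 M  0  1  1  2  2  3  3  3  4  4  4
dp[10][10] = 4. One LCS (by backtracking along matches): NRMR.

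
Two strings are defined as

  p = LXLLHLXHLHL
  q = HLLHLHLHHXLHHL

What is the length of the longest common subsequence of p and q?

9

Pick L at p[1]=q[2]; then L at p[3]=q[3]; then L at p[4]=q[5]; then H at p[5]=q[6]; then L at p[6]=q[7]; then X at p[7]=q[10]; then H at p[8]=q[12]; then H at p[10]=q[13]; then L at p[11]=q[14]; all 9 characters appear in both, in order, and the DP table's final entry dp[11][14] is also 9, so no common subsequence is longer.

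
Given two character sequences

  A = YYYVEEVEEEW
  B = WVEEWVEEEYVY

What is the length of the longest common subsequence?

Match V (A #4, B #2), E (A #5, B #3), E (A #6, B #4), V (A #7, B #6), E (A #8, B #7), E (A #9, B #8), E (A #10, B #9) — 7 characters in the same relative order in both. dp[11][12] = 7 confirms this is the maximum.

7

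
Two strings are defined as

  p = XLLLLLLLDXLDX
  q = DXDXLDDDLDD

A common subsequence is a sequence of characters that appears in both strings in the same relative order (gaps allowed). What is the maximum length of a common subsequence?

5

Let dp[i][j] be the LCS length of the first i characters of p and the first j characters of q. dp[i][j] = dp[i-1][j-1]+1 when the i-th and j-th characters match, else max(dp[i-1][j], dp[i][j-1]).
    ·  D  X  D  X  L  D  D  D  L  D  D
 ·  0  0  0  0  0  0  0  0  0  0  0  0
 X  0  0  1  1  1  1  1  1  1  1  1  1
 L  0  0  1  1  1  2  2  2  2  2  2  2
 L  0  0  1  1  1  2  2  2  2  3  3  3
 L  0  0  1  1  1  2  2  2  2  3  3  3
 L  0  0  1  1  1  2  2  2  2  3  3  3
 L  0  0  1  1  1  2  2  2  2  3  3  3
 L  0  0  1  1  1  2  2  2  2  3  3  3
 L  0  0  1  1  1  2  2  2  2  3  3  3
 D  0  1  1  2  2  2  3  3  3  3  4  4
 X  0  1  2  2  3  3  3  3  3  3  4  4
 L  0  1  2  2  3  4  4  4  4  4  4  4
 D  0  1  2  3  3  4  5  5  5  5  5  5
 X  0  1  2  3  4  4  5  5  5  5  5  5
dp[13][11] = 5. One LCS (by backtracking along matches): XLLDD.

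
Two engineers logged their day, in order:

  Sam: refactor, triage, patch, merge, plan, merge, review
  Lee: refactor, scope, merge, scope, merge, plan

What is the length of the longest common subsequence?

3

One common subsequence of length 3: refactor (Sam #1, Lee #1), merge (Sam #4, Lee #5), plan (Sam #5, Lee #6), and the DP table's final entry dp[7][6] is also 3, so no common subsequence is longer.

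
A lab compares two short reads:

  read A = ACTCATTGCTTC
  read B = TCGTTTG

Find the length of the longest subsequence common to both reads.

5

Pick C [2,2], then T [3,4], then T [6,5], then T [7,6], then G [8,7]; all 5 bases appear in both, in order. Since dp[12][7] = 5, nothing longer is possible.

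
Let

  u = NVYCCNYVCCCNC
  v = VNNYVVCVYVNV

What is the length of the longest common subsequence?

Match N [1,3], V [2,6], C [4,7], Y [7,9], V [8,10], N [12,11] — 6 characters in the same relative order in both. The LCS DP gives dp[13][12] = 6, so this is optimal.

6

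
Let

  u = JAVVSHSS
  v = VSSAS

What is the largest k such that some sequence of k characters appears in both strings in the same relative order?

4

Let dp[i][j] be the LCS length of the first i characters of u and the first j characters of v. dp[i][j] = dp[i-1][j-1]+1 when the i-th and j-th characters match, else max(dp[i-1][j], dp[i][j-1]).
    ·  V  S  S  A  S
 ·  0  0  0  0  0  0
 J  0  0  0  0  0  0
 A  0  0  0  0  1  1
 V  0  1  1  1  1  1
 V  0  1  1  1  1  1
 S  0  1  2  2  2  2
 H  0  1  2  2  2  2
 S  0  1  2  3  3  3
 S  0  1  2  3  3  4
dp[8][5] = 4. One LCS (by backtracking along matches): VSSS.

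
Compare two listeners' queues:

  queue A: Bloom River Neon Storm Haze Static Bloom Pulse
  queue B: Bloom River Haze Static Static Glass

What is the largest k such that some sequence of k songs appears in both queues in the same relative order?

4

Match Bloom (queue A #1, queue B #1); then River (queue A #2, queue B #2); then Haze (queue A #5, queue B #3); then Static (queue A #6, queue B #5) — 4 songs in the same relative order in both, and the DP table's final entry dp[8][6] is also 4, so no common subsequence is longer.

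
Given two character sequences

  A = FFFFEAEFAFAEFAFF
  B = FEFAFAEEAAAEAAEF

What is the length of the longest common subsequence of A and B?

Taking F (A #1, B #1), then F (A #2, B #3), then F (A #3, B #5), then E (A #5, B #8), then A (A #6, B #11), then E (A #7, B #12), then A (A #9, B #13), then A (A #11, B #14), then E (A #12, B #15), then F (A #16, B #16) gives a common subsequence of length 10. Since dp[16][16] = 10, nothing longer is possible.

10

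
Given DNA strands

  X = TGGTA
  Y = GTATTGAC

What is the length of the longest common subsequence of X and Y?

Taking T (X #1, Y #5) → G (X #3, Y #6) → A (X #5, Y #7) gives a common subsequence of length 3. Since dp[5][8] = 3, nothing longer is possible.

3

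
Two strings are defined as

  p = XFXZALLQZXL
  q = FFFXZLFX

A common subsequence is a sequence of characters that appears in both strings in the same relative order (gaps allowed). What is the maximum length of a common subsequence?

Pick F [2,3]; then X [3,4]; then Z [4,5]; then L [6,6]; then X [10,8]; all 5 characters appear in both, in order. dp[11][8] = 5 confirms this is the maximum.

5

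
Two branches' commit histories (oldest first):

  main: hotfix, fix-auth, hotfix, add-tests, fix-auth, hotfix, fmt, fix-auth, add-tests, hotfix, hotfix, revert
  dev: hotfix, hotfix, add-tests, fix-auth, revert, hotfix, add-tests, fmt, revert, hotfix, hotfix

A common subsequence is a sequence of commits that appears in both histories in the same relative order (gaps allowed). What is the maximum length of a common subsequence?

Taking hotfix (main #1, dev #1), hotfix (main #3, dev #2), add-tests (main #4, dev #3), fix-auth (main #5, dev #4), hotfix (main #6, dev #6), fmt (main #7, dev #8), hotfix (main #10, dev #10), hotfix (main #11, dev #11) gives a common subsequence of length 8. Since dp[12][11] = 8, nothing longer is possible.

8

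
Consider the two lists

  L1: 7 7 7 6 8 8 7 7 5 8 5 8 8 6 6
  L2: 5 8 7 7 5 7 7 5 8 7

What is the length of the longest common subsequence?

Let dp[i][j] be the LCS length of the first i values of L1 and the first j values of L2. dp[i][j] = dp[i-1][j-1]+1 when the i-th and j-th values match, else max(dp[i-1][j], dp[i][j-1]).
    ·  5  8  7  7  5  7  7  5  8  7
 ·  0  0  0  0  0  0  0  0  0  0  0
 7  0  0  0  1  1  1  1  1  1  1  1
 7  0  0  0  1  2  2  2  2  2  2  2
 7  0  0  0  1  2  2  3  3  3  3  3
 6  0  0  0  1  2  2  3  3  3  3  3
 8  0  0  1  1  2  2  3  3  3  4  4
 8  0  0  1  1  2  2  3  3  3  4  4
 7  0  0  1  2  2  2  3  4  4  4  5
 7  0  0  1  2  3  3  3  4  4  4  5
 5  0  1  1  2  3  4  4  4  5  5  5
 8  0  1  2  2  3  4  4  4  5  6  6
 5  0  1  2  2  3  4  4  4  5  6  6
 8  0  1  2  2  3  4  4  4  5  6  6
 8  0  1  2  2  3  4  4  4  5  6  6
 6  0  1  2  2  3  4  4  4  5  6  6
 6  0  1  2  2  3  4  4  4  5  6  6
dp[15][10] = 6. One LCS (by backtracking along matches): 7, 7, 7, 7, 5, 8.

6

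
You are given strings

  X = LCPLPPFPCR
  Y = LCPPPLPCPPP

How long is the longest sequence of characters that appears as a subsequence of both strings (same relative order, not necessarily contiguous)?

Let dp[i][j] be the LCS length of the first i characters of X and the first j characters of Y. dp[i][j] = dp[i-1][j-1]+1 when the i-th and j-th characters match, else max(dp[i-1][j], dp[i][j-1]).
    ·  L  C  P  P  P  L  P  C  P  P  P
 ·  0  0  0  0  0  0  0  0  0  0  0  0
 L  0  1  1  1  1  1  1  1  1  1  1  1
 C  0  1  2  2  2  2  2  2  2  2  2  2
 P  0  1  2  3  3  3  3  3  3  3  3  3
 L  0  1  2  3  3  3  4  4  4  4  4  4
 P  0  1  2  3  4  4  4  5  5  5  5  5
 P  0  1  2  3  4  5  5  5  5  6  6  6
 F  0  1  2  3  4  5  5  5  5  6  6  6
 P  0  1  2  3  4  5  5  6  6  6  7  7
 C  0  1  2  3  4  5  5  6  7  7  7  7
 R  0  1  2  3  4  5  5  6  7  7  7  7
dp[10][11] = 7. One LCS (by backtracking along matches): LCPLPPP.

7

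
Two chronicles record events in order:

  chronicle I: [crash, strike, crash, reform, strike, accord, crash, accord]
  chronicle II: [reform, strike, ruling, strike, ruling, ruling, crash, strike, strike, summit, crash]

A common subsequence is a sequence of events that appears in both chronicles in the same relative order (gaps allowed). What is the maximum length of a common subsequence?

Match crash at chronicle I[1]=chronicle II[7]; then strike at chronicle I[2]=chronicle II[8]; then strike at chronicle I[5]=chronicle II[9]; then crash at chronicle I[7]=chronicle II[11] — 4 events in the same relative order in both. The LCS DP gives dp[8][11] = 4, so this is optimal.

4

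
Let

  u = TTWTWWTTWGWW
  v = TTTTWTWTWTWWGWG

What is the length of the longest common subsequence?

10

Pick T at u[1]=v[3], then T at u[2]=v[4], then W at u[3]=v[5], then T at u[4]=v[6], then W at u[5]=v[7], then W at u[6]=v[9], then T at u[7]=v[10], then W at u[9]=v[12], then G at u[10]=v[13], then W at u[11]=v[14]; all 10 characters appear in both, in order, and the DP table's final entry dp[12][15] is also 10, so no common subsequence is longer.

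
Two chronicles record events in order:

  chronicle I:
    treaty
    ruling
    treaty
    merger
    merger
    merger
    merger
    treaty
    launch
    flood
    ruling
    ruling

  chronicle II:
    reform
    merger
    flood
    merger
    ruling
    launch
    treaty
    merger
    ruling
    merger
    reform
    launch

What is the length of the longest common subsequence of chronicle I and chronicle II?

One common subsequence of length 5: ruling at chronicle I[2]=chronicle II[5], then treaty at chronicle I[3]=chronicle II[7], then merger at chronicle I[4]=chronicle II[8], then merger at chronicle I[5]=chronicle II[10], then launch at chronicle I[9]=chronicle II[12], and the DP table's final entry dp[12][12] is also 5, so no common subsequence is longer.

5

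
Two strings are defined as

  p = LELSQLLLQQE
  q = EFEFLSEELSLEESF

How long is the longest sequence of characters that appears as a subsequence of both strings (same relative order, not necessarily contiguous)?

Taking L [1,5], E [2,8], L [3,9], S [4,10], L [6,11], E [11,13] gives a common subsequence of length 6. dp[11][15] = 6 confirms this is the maximum.

6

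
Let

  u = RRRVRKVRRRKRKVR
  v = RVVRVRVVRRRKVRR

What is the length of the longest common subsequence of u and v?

11

Pick R (u #1, v #1), R (u #2, v #4), R (u #3, v #6), V (u #4, v #7), V (u #7, v #8), R (u #8, v #9), R (u #9, v #10), R (u #10, v #11), K (u #11, v #12), R (u #12, v #14), R (u #15, v #15); all 11 characters appear in both, in order. dp[15][15] = 11 confirms this is the maximum.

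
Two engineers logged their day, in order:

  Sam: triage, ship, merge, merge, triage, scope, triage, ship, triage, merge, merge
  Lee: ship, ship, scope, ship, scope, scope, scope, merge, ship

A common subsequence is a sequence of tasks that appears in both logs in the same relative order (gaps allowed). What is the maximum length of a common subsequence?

4

Taking ship (Sam #2, Lee #2); then scope (Sam #6, Lee #3); then ship (Sam #8, Lee #4); then merge (Sam #10, Lee #8) gives a common subsequence of length 4, and the DP table's final entry dp[11][9] is also 4, so no common subsequence is longer.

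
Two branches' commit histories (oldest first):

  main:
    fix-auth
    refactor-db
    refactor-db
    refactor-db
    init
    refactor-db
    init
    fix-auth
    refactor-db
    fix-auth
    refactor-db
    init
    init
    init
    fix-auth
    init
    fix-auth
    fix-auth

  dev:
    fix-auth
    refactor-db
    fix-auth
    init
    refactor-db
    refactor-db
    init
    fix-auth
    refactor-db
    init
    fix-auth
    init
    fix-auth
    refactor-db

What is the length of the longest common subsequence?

11

Taking fix-auth (main #1, dev #1), then refactor-db (main #2, dev #2), then refactor-db (main #4, dev #5), then refactor-db (main #6, dev #6), then init (main #7, dev #7), then fix-auth (main #10, dev #8), then refactor-db (main #11, dev #9), then init (main #14, dev #10), then fix-auth (main #15, dev #11), then init (main #16, dev #12), then fix-auth (main #17, dev #13) gives a common subsequence of length 11. Since dp[18][14] = 11, nothing longer is possible.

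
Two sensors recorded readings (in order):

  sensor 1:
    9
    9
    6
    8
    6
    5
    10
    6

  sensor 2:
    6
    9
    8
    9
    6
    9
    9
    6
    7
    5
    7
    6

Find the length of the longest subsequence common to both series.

6

Let dp[i][j] be the LCS length of the first i values of sensor 1 and the first j values of sensor 2. dp[i][j] = dp[i-1][j-1]+1 when the i-th and j-th values match, else max(dp[i-1][j], dp[i][j-1]).
    ·  6  9  8  9  6  9  9  6  7  5  7  6
 ·  0  0  0  0  0  0  0  0  0  0  0  0  0
 9  0  0  1  1  1  1  1  1  1  1  1  1  1
 9  0  0  1  1  2  2  2  2  2  2  2  2  2
 6  0  1  1  1  2  3  3  3  3  3  3  3  3
 8  0  1  1  2  2  3  3  3  3  3  3  3  3
 6  0  1  1  2  2  3  3  3  4  4  4  4  4
 5  0  1  1  2  2  3  3  3  4  4  5  5  5
10  0  1  1  2  2  3  3  3  4  4  5  5  5
 6  0  1  1  2  2  3  3  3  4  4  5  5  6
dp[8][12] = 6. One LCS (by backtracking along matches): 9, 9, 6, 6, 5, 6.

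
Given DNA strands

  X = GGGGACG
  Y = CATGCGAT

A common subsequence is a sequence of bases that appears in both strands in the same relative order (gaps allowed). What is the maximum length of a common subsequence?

Let dp[i][j] be the LCS length of the first i bases of X and the first j bases of Y. dp[i][j] = dp[i-1][j-1]+1 when the i-th and j-th bases match, else max(dp[i-1][j], dp[i][j-1]).
    ·  C  A  T  G  C  G  A  T
 ·  0  0  0  0  0  0  0  0  0
 G  0  0  0  0  1  1  1  1  1
 G  0  0  0  0  1  1  2  2  2
 G  0  0  0  0  1  1  2  2  2
 G  0  0  0  0  1  1  2  2  2
 A  0  0  1  1  1  1  2  3  3
 C  0  1  1  1  1  2  2  3  3
 G  0  1  1  1  2  2  3  3  3
dp[7][8] = 3. One LCS (by backtracking along matches): GGA.

3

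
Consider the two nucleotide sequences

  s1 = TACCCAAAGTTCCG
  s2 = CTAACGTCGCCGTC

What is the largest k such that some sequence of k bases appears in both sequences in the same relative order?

8

Pick T [1,2], then A [2,4], then C [3,8], then C [4,10], then C [5,11], then G [9,12], then T [11,13], then C [13,14]; all 8 bases appear in both, in order. Since dp[14][14] = 8, nothing longer is possible.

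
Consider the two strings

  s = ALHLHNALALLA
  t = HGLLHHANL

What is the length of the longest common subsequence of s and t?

Let dp[i][j] be the LCS length of the first i characters of s and the first j characters of t. dp[i][j] = dp[i-1][j-1]+1 when the i-th and j-th characters match, else max(dp[i-1][j], dp[i][j-1]).
    ·  H  G  L  L  H  H  A  N  L
 ·  0  0  0  0  0  0  0  0  0  0
 A  0  0  0  0  0  0  0  1  1  1
 L  0  0  0  1  1  1  1  1  1  2
 H  0  1  1  1  1  2  2  2  2  2
 L  0  1  1  2  2  2  2  2  2  3
 H  0  1  1  2  2  3  3  3  3  3
 N  0  1  1  2  2  3  3  3  4  4
 A  0  1  1  2  2  3  3  4  4  4
 L  0  1  1  2  3  3  3  4  4  5
 A  0  1  1  2  3  3  3  4  4  5
 L  0  1  1  2  3  3  3  4  4  5
 L  0  1  1  2  3  3  3  4  4  5
 A  0  1  1  2  3  3  3  4  4  5
dp[12][9] = 5. One LCS (by backtracking along matches): LHHNL.

5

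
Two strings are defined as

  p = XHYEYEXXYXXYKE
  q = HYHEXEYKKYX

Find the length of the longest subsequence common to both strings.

6

One common subsequence of length 6: H [2,1], Y [3,2], E [4,6], Y [5,7], Y [9,10], X [11,11]. Since dp[14][11] = 6, nothing longer is possible.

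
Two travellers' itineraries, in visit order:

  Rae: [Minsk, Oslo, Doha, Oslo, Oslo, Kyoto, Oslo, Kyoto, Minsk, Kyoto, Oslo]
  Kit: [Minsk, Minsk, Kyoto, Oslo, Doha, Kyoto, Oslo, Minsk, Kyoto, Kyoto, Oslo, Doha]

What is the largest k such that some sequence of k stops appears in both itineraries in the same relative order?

One common subsequence of length 8: Minsk (Rae #1, Kit #2), Oslo (Rae #2, Kit #4), Doha (Rae #3, Kit #5), Kyoto (Rae #6, Kit #6), Oslo (Rae #7, Kit #7), Kyoto (Rae #8, Kit #9), Kyoto (Rae #10, Kit #10), Oslo (Rae #11, Kit #11), and the DP table's final entry dp[11][12] is also 8, so no common subsequence is longer.

8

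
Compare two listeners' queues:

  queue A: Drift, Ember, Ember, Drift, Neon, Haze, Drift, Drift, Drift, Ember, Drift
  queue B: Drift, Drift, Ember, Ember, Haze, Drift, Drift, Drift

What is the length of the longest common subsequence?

Pick Drift [1,2], then Ember [2,3], then Ember [3,4], then Haze [6,5], then Drift [8,6], then Drift [9,7], then Drift [11,8]; all 7 songs appear in both, in order. Since dp[11][8] = 7, nothing longer is possible.

7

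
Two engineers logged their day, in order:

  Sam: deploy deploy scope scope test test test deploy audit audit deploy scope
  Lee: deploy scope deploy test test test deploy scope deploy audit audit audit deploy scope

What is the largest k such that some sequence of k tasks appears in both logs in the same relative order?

10

Match deploy [1,1], then deploy [2,3], then test [5,4], then test [6,5], then test [7,6], then deploy [8,9], then audit [9,11], then audit [10,12], then deploy [11,13], then scope [12,14] — 10 tasks in the same relative order in both. The LCS DP gives dp[12][14] = 10, so this is optimal.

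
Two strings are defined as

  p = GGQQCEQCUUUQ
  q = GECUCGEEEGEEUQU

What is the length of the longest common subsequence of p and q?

6

Pick G at p[2]=q[1]; then E at p[6]=q[2]; then C at p[8]=q[3]; then U at p[9]=q[4]; then U at p[10]=q[13]; then U at p[11]=q[15]; all 6 characters appear in both, in order. dp[12][15] = 6 confirms this is the maximum.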